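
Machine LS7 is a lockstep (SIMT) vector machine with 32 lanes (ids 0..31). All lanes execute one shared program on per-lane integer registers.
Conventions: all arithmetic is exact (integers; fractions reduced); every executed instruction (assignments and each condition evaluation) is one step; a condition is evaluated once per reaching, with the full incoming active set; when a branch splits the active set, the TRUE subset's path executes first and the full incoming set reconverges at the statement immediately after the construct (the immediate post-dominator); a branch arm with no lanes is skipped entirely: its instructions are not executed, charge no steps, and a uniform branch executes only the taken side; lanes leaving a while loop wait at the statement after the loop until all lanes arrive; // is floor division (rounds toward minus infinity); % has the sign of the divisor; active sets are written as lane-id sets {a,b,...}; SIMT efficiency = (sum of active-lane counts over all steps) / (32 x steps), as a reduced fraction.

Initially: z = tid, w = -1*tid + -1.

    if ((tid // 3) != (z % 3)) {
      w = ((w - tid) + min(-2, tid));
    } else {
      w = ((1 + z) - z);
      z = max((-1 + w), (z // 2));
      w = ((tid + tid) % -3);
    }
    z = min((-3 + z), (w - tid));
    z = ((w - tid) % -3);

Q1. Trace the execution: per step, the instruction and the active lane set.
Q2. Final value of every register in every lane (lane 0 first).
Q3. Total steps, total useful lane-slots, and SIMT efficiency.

step 0: eval ((tid // 3) != (z % 3)) {0,1,2,3,4,5,6,7,8,9,10,11,12,13,14,15,16,17,18,19,20,21,22,23,24,25,26,27,28,29,30,31}
step 1: w <- ((w - tid) + min(-2, tid)) {1,2,3,5,6,7,9,10,11,12,13,14,15,16,17,18,19,20,21,22,23,24,25,26,27,28,29,30,31}
step 2: w <- ((1 + z) - z)           {0,4,8}
step 3: z <- max((-1 + w), (z // 2)) {0,4,8}
step 4: w <- ((tid + tid) % -3)      {0,4,8}
step 5: z <- min((-3 + z), (w - tid)) {0,1,2,3,4,5,6,7,8,9,10,11,12,13,14,15,16,17,18,19,20,21,22,23,24,25,26,27,28,29,30,31}
step 6: z <- ((w - tid) % -3)        {0,1,2,3,4,5,6,7,8,9,10,11,12,13,14,15,16,17,18,19,20,21,22,23,24,25,26,27,28,29,30,31}

Answer: 7 steps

z: 0,0,0,0,-2,0,0,0,-1,0,0,0,0,0,0,0,0,0,0,0,0,0,0,0,0,0,0,0,0,0,0,0
w: 0,-5,-7,-9,-1,-13,-15,-17,-2,-21,-23,-25,-27,-29,-31,-33,-35,-37,-39,-41,-43,-45,-47,-49,-51,-53,-55,-57,-59,-61,-63,-65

steps = 7; useful = 134; efficiency = 134/224 = 67/112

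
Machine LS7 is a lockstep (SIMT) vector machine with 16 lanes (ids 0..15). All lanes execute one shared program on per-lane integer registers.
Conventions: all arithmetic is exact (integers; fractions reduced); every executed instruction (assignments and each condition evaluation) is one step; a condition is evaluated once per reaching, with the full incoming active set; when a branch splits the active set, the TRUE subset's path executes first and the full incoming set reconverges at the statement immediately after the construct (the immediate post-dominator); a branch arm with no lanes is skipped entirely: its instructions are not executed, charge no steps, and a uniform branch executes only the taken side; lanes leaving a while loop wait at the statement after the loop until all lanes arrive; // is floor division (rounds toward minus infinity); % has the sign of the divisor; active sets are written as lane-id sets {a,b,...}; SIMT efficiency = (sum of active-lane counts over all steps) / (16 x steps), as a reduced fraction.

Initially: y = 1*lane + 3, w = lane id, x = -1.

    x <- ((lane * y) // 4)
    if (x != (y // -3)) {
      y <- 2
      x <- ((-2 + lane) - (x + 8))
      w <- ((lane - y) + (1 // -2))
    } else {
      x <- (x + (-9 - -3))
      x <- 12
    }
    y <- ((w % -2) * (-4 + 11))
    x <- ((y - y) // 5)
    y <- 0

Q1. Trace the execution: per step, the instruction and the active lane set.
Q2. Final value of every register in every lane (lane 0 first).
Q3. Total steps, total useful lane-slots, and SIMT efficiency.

step 0: x <- ((lane * y) // 4)       {0,1,2,3,4,5,6,7,8,9,10,11,12,13,14,15}
step 1: eval (x != (y // -3))        {0,1,2,3,4,5,6,7,8,9,10,11,12,13,14,15}
step 2: y <- 2                       {0,1,2,3,4,5,6,7,8,9,10,11,12,13,14,15}
step 3: x <- ((-2 + lane) - (x + 8)) {0,1,2,3,4,5,6,7,8,9,10,11,12,13,14,15}
step 4: w <- ((lane - y) + (1 // -2)) {0,1,2,3,4,5,6,7,8,9,10,11,12,13,14,15}
step 5: y <- ((w % -2) * (-4 + 11))  {0,1,2,3,4,5,6,7,8,9,10,11,12,13,14,15}
step 6: x <- ((y - y) // 5)          {0,1,2,3,4,5,6,7,8,9,10,11,12,13,14,15}
step 7: y <- 0                       {0,1,2,3,4,5,6,7,8,9,10,11,12,13,14,15}

Answer: 8 steps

y: 0,0,0,0,0,0,0,0,0,0,0,0,0,0,0,0
w: -3,-2,-1,0,1,2,3,4,5,6,7,8,9,10,11,12
x: 0,0,0,0,0,0,0,0,0,0,0,0,0,0,0,0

steps = 8; useful = 128; efficiency = 128/128 = 1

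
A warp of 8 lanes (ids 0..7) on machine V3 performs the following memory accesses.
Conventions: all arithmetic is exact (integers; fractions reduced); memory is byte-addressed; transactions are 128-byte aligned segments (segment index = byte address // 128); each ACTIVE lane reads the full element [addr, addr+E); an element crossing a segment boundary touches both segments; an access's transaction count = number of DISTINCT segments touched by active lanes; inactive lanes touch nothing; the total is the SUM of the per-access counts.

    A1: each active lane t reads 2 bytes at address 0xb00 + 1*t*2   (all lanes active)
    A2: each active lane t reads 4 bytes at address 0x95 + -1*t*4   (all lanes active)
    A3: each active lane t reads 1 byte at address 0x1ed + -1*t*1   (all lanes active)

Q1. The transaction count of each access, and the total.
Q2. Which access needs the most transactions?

A1: 1 transaction
A2: 2 transactions
A3: 1 transaction

Answer: 1,2,1; total 4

Answer: A2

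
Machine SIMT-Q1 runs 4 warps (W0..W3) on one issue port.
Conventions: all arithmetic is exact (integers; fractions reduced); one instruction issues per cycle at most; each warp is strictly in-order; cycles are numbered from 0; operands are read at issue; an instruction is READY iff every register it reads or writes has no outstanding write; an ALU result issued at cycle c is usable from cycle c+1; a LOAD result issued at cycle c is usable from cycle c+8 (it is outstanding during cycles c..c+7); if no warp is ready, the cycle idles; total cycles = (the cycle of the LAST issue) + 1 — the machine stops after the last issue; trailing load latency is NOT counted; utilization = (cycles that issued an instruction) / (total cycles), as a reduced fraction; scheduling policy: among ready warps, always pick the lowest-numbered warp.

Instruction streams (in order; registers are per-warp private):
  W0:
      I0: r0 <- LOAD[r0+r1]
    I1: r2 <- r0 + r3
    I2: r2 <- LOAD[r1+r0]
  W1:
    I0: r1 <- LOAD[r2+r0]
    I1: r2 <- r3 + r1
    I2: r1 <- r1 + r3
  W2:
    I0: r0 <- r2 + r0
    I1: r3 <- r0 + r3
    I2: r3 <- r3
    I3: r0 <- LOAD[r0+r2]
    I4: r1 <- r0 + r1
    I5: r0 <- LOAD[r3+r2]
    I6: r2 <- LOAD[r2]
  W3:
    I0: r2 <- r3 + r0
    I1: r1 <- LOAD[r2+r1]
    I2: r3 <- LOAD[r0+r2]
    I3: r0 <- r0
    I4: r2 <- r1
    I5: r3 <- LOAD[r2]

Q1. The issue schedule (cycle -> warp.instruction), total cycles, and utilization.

cycle 0: W0.I0
cycle 1: W1.I0
cycle 2: W2.I0
cycle 3: W2.I1
cycle 4: W2.I2
cycle 5: W2.I3
cycle 6: W3.I0
cycle 7: W3.I1
cycle 8: W0.I1
cycle 9: W0.I2
cycle 10: W1.I1
cycle 11: W1.I2
cycle 12: W3.I2
cycle 13: W2.I4
cycle 14: W2.I5
cycle 15: W2.I6
cycle 16: W3.I3
cycle 17: W3.I4
cycle 18: idle
cycle 19: idle
cycle 20: W3.I5

Answer: 21 cycles, utilization 19/21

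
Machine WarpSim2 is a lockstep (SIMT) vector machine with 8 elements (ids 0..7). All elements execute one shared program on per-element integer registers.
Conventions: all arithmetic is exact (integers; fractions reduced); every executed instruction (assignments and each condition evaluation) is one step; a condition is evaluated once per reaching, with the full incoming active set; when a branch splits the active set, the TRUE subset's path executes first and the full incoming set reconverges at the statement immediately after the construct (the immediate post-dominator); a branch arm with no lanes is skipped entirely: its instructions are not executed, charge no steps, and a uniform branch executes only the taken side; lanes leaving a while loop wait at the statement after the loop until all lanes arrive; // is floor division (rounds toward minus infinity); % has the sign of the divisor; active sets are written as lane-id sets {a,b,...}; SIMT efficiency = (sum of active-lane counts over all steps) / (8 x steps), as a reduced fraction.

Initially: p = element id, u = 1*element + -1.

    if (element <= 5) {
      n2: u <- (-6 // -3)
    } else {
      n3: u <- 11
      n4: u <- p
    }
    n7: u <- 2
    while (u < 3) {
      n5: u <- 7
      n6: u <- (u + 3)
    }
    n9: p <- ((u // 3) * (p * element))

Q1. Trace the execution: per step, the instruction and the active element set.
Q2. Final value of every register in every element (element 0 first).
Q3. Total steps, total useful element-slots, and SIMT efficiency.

step 0: eval (element <= 5)          {0,1,2,3,4,5,6,7}
step 1: u <- (-6 // -3)              {0,1,2,3,4,5}
step 2: u <- 11                      {6,7}
step 3: u <- p                       {6,7}
step 4: u <- 2                       {0,1,2,3,4,5,6,7}
step 5: eval (u < 3)                 {0,1,2,3,4,5,6,7}
step 6: u <- 7                       {0,1,2,3,4,5,6,7}
step 7: u <- (u + 3)                 {0,1,2,3,4,5,6,7}
step 8: eval (u < 3)                 {0,1,2,3,4,5,6,7}
step 9: p <- ((u // 3) * (p * element)) {0,1,2,3,4,5,6,7}

Answer: 10 steps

p: 0,3,12,27,48,75,108,147
u: 10,10,10,10,10,10,10,10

steps = 10; useful = 66; efficiency = 66/80 = 33/40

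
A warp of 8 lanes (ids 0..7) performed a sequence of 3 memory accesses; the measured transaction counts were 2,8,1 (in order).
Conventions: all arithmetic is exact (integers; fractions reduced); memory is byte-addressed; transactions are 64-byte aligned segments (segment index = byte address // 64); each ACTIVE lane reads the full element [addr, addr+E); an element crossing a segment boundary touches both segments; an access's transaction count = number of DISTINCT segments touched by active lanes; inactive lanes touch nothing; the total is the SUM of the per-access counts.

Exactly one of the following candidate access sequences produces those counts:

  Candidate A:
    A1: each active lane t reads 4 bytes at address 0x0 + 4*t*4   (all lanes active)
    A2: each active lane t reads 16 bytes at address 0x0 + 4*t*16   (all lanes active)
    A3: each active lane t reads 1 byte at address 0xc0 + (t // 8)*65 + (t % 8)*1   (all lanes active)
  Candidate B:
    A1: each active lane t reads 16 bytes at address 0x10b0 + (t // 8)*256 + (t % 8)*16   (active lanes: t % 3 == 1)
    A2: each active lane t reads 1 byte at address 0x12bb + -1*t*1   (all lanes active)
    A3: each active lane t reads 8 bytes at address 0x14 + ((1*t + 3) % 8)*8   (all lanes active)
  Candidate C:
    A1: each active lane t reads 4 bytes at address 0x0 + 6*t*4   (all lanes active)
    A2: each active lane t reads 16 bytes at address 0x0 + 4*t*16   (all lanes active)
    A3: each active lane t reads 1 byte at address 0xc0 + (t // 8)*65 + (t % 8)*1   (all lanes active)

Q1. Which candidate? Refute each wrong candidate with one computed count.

B: A2 gives 1 transaction, not 8
C: A1 gives 3 transactions, not 2
A: all counts match (2,8,1)

Answer: A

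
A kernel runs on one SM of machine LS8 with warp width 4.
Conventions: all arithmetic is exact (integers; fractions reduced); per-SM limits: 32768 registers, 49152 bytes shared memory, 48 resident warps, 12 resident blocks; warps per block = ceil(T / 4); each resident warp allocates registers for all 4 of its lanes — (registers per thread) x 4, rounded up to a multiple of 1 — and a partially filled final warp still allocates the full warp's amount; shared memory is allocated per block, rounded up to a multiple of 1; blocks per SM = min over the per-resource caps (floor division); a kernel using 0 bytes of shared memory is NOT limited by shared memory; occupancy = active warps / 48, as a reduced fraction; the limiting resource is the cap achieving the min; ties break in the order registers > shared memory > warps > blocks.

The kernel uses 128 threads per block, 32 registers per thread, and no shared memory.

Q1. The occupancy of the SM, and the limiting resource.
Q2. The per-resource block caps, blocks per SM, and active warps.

Answer: occupancy 2/3, limited by warps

registers: 8 blocks
shared memory: no limit (kernel uses none)
warps: 1 block
blocks: 12 blocks

Answer: 1 block, 32 active warps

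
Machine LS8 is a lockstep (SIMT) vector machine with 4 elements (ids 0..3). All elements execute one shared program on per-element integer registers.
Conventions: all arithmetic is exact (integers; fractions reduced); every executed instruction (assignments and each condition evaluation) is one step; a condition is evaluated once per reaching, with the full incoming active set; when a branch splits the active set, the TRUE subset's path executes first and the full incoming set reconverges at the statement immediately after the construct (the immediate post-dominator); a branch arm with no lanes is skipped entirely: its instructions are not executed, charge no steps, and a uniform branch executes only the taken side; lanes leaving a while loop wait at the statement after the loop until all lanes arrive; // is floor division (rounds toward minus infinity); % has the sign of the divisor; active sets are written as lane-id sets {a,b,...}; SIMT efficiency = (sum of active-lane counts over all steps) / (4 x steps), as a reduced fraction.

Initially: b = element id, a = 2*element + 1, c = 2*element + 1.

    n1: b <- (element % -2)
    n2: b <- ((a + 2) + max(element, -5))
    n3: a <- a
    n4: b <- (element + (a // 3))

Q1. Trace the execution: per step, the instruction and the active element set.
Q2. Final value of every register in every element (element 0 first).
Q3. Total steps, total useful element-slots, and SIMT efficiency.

step 0: b <- (element % -2)          {0,1,2,3}
step 1: b <- ((a + 2) + max(element, -5)) {0,1,2,3}
step 2: a <- a                       {0,1,2,3}
step 3: b <- (element + (a // 3))    {0,1,2,3}

Answer: 4 steps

b: 0,2,3,5
a: 1,3,5,7
c: 1,3,5,7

steps = 4; useful = 16; efficiency = 16/16 = 1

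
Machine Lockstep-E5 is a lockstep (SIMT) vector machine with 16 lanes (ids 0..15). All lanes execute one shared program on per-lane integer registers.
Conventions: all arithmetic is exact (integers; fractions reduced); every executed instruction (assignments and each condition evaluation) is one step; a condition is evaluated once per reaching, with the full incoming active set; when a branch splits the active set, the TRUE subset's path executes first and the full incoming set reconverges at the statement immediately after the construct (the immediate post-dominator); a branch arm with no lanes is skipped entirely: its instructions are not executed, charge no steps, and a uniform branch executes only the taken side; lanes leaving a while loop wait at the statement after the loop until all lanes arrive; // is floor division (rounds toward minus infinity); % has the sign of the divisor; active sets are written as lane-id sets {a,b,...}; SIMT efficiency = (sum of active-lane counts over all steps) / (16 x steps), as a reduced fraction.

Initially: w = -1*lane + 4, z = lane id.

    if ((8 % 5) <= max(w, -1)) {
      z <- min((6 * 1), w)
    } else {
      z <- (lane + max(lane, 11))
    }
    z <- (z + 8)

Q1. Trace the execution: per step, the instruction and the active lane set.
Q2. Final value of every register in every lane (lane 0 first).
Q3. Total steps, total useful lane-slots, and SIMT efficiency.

step 0: eval ((8 % 5) <= max(w, -1)) {0,1,2,3,4,5,6,7,8,9,10,11,12,13,14,15}
step 1: z <- min((6 * 1), w)         {0,1}
step 2: z <- (lane + max(lane, 11))  {2,3,4,5,6,7,8,9,10,11,12,13,14,15}
step 3: z <- (z + 8)                 {0,1,2,3,4,5,6,7,8,9,10,11,12,13,14,15}

Answer: 4 steps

w: 4,3,2,1,0,-1,-2,-3,-4,-5,-6,-7,-8,-9,-10,-11
z: 12,11,21,22,23,24,25,26,27,28,29,30,32,34,36,38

steps = 4; useful = 48; efficiency = 48/64 = 3/4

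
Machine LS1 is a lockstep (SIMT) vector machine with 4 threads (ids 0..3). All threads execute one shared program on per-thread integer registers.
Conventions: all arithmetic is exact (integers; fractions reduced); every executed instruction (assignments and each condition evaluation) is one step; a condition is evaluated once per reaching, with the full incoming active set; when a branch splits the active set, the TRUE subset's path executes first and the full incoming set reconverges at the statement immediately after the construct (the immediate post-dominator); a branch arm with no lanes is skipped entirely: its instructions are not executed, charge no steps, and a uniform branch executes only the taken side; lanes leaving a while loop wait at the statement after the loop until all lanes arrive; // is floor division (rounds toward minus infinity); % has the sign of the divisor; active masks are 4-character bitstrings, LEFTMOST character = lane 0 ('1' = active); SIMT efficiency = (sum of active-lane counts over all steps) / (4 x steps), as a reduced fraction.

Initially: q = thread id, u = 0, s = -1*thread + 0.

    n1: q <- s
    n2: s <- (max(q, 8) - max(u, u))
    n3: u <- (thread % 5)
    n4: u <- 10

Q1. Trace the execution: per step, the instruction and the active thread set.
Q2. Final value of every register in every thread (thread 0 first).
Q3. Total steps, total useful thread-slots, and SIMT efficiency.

step 0: q <- s                       1111
step 1: s <- (max(q, 8) - max(u, u)) 1111
step 2: u <- (thread % 5)            1111
step 3: u <- 10                      1111

Answer: 4 steps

q: 0,-1,-2,-3
u: 10,10,10,10
s: 8,8,8,8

steps = 4; useful = 16; efficiency = 16/16 = 1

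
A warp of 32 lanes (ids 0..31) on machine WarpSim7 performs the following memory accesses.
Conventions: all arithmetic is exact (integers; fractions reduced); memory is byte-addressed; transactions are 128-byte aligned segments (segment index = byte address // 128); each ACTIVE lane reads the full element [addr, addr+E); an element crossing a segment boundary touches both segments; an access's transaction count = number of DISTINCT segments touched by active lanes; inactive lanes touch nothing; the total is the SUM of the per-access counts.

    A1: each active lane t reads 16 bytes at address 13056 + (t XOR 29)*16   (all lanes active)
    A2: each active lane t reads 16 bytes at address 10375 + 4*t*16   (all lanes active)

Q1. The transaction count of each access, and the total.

A1: 4 transactions
A2: 16 transactions

Answer: 4,16; total 20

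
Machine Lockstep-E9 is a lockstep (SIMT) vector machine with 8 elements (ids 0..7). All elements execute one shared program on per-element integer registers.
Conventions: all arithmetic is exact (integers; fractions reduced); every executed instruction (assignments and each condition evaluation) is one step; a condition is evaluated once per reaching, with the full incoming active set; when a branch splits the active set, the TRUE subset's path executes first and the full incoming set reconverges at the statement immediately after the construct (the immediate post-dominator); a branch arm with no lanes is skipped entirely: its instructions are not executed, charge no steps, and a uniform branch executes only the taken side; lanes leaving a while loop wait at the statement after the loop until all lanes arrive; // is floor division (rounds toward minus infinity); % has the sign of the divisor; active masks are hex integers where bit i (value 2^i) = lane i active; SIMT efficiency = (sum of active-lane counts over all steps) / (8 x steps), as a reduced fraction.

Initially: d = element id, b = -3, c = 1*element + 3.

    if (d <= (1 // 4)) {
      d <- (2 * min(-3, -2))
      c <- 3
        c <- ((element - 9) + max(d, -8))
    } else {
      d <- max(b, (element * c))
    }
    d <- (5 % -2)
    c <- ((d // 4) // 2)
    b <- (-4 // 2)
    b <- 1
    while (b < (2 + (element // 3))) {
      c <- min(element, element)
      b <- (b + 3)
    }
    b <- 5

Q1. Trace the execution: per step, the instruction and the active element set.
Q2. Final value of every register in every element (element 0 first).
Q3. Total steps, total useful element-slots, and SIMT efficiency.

step 0: eval (d <= (1 // 4))         0xff
step 1: d <- (2 * min(-3, -2))       0x01
step 2: c <- 3                       0x01
step 3: c <- ((element - 9) + max(d, -8)) 0x01
step 4: d <- max(b, (element * c))   0xfe
step 5: d <- (5 % -2)                0xff
step 6: c <- ((d // 4) // 2)         0xff
step 7: b <- (-4 // 2)               0xff
step 8: b <- 1                       0xff
step 9: eval (b < (2 + (element // 3))) 0xff
step 10: c <- min(element, element)   0xff
step 11: b <- (b + 3)                 0xff
step 12: eval (b < (2 + (element // 3))) 0xff
step 13: b <- 5                       0xff

Answer: 14 steps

d: -1,-1,-1,-1,-1,-1,-1,-1
b: 5,5,5,5,5,5,5,5
c: 0,1,2,3,4,5,6,7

steps = 14; useful = 90; efficiency = 90/112 = 45/56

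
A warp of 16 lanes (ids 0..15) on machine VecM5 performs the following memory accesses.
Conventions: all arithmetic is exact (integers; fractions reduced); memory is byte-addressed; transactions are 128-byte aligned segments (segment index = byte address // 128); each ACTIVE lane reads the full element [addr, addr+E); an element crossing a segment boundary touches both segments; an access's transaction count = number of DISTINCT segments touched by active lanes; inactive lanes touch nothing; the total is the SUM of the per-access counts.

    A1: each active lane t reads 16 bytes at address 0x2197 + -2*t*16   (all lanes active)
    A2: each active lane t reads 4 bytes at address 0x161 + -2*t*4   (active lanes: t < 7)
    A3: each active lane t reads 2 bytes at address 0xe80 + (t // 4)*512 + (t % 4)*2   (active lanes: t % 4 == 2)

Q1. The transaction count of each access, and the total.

A1: 5 transactions
A2: 1 transaction
A3: 4 transactions

Answer: 5,1,4; total 10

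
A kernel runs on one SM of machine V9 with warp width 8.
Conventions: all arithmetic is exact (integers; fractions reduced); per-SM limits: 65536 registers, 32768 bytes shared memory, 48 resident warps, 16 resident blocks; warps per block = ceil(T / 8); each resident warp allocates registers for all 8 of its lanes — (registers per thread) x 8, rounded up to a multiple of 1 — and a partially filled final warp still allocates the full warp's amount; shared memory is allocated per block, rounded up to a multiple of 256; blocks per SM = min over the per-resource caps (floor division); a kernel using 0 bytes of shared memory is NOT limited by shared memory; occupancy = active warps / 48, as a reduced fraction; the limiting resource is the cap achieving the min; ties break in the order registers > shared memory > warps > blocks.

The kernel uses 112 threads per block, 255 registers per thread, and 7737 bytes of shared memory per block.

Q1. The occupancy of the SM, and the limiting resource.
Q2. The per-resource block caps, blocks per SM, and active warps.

Answer: occupancy 7/12, limited by registers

registers: 2 blocks
shared memory: 4 blocks
warps: 3 blocks
blocks: 16 blocks

Answer: 2 blocks, 28 active warps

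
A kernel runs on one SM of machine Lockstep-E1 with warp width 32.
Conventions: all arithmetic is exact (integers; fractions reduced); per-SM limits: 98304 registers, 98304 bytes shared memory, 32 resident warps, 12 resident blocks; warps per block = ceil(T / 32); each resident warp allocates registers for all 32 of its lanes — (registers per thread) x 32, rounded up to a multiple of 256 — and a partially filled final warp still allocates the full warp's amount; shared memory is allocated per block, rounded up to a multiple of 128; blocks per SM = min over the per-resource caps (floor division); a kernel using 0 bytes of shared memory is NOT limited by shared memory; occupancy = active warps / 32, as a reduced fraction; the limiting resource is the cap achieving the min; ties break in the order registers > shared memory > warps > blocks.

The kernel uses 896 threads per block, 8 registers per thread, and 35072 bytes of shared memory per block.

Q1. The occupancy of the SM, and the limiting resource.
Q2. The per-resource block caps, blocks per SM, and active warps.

Answer: occupancy 7/8, limited by warps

registers: 13 blocks
shared memory: 2 blocks
warps: 1 block
blocks: 12 blocks

Answer: 1 block, 28 active warps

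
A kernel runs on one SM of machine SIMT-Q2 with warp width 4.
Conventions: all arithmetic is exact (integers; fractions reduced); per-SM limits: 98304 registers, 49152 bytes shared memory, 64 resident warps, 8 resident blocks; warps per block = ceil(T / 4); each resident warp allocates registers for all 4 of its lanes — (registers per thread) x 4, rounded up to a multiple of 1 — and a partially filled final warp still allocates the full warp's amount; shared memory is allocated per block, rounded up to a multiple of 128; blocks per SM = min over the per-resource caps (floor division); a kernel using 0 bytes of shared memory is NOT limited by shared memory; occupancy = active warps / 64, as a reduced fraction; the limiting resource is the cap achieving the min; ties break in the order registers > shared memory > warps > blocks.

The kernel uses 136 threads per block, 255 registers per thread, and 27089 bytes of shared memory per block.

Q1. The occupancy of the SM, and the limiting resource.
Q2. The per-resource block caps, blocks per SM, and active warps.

Answer: occupancy 17/32, limited by shared memory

registers: 2 blocks
shared memory: 1 block
warps: 1 block
blocks: 8 blocks

Answer: 1 block, 34 active warps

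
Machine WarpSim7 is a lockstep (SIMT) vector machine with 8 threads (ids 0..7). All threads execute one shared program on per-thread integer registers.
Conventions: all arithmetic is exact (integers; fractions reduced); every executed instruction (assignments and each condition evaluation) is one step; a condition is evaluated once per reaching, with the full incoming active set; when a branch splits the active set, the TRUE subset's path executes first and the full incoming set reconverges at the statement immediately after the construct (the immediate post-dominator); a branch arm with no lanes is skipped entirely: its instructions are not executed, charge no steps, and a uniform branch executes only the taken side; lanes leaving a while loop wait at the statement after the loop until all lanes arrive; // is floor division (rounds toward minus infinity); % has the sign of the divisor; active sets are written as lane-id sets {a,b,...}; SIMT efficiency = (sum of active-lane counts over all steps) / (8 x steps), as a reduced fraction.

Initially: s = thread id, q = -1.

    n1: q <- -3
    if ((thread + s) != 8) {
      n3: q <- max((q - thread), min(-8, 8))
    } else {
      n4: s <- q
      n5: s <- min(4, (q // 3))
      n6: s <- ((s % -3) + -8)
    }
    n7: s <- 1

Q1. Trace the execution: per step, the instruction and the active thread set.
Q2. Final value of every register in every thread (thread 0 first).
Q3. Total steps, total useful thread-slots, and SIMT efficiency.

step 0: q <- -3                      {0,1,2,3,4,5,6,7}
step 1: eval ((thread + s) != 8)     {0,1,2,3,4,5,6,7}
step 2: q <- max((q - thread), min(-8, 8)) {0,1,2,3,5,6,7}
step 3: s <- q                       {4}
step 4: s <- min(4, (q // 3))        {4}
step 5: s <- ((s % -3) + -8)         {4}
step 6: s <- 1                       {0,1,2,3,4,5,6,7}

Answer: 7 steps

s: 1,1,1,1,1,1,1,1
q: -3,-4,-5,-6,-3,-8,-8,-8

steps = 7; useful = 34; efficiency = 34/56 = 17/28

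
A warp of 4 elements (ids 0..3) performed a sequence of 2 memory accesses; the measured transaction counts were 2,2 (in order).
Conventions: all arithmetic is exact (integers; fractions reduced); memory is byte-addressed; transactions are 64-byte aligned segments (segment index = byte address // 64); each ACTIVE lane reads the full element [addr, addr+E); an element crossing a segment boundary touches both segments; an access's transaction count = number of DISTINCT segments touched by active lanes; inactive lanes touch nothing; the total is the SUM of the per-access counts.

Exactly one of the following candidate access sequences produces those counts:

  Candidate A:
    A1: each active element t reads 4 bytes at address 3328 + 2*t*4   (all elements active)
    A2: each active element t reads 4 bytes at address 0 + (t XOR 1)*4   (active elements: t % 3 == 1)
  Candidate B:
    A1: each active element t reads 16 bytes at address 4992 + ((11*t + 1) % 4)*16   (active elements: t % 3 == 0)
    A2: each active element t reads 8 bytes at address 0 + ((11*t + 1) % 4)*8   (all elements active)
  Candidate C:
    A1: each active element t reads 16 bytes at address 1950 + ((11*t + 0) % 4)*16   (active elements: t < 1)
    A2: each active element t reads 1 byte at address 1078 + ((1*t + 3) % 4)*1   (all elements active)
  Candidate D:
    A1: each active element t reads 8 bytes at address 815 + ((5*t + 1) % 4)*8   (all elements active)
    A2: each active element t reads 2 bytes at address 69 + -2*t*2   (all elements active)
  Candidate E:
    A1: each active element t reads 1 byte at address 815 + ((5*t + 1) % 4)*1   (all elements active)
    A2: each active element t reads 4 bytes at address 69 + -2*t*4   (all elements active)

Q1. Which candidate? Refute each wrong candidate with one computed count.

A: A1 gives 1 transaction, not 2
B: A1 gives 1 transaction, not 2
C: A1 gives 1 transaction, not 2
E: A1 gives 1 transaction, not 2
D: all counts match (2,2)

Answer: D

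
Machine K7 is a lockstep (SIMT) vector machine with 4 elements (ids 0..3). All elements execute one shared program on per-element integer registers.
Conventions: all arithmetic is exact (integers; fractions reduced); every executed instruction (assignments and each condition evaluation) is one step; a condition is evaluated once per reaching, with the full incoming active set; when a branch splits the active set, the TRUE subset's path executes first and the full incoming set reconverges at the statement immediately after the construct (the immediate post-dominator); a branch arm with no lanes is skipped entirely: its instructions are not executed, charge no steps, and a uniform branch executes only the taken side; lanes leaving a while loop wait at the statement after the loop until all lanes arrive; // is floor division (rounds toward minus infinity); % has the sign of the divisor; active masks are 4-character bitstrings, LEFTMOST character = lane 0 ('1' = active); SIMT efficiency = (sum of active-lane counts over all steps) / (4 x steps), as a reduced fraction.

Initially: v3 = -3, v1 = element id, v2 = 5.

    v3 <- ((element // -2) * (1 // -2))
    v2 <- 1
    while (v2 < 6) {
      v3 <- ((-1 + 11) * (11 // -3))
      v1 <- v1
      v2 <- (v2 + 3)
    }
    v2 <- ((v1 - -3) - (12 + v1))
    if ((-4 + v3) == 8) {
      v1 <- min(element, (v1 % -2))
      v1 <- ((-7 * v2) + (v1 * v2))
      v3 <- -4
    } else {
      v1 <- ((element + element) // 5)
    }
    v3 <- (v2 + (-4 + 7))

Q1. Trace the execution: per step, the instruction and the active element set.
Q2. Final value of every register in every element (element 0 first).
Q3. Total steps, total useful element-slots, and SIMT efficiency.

step 0: v3 <- ((element // -2) * (1 // -2)) 1111
step 1: v2 <- 1                      1111
step 2: eval (v2 < 6)                1111
step 3: v3 <- ((-1 + 11) * (11 // -3)) 1111
step 4: v1 <- v1                     1111
step 5: v2 <- (v2 + 3)               1111
step 6: eval (v2 < 6)                1111
step 7: v3 <- ((-1 + 11) * (11 // -3)) 1111
step 8: v1 <- v1                     1111
step 9: v2 <- (v2 + 3)               1111
step 10: eval (v2 < 6)                1111
step 11: v2 <- ((v1 - -3) - (12 + v1)) 1111
step 12: eval ((-4 + v3) == 8)        1111
step 13: v1 <- ((element + element) // 5) 1111
step 14: v3 <- (v2 + (-4 + 7))        1111

Answer: 15 steps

v3: -6,-6,-6,-6
v1: 0,0,0,1
v2: -9,-9,-9,-9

steps = 15; useful = 60; efficiency = 60/60 = 1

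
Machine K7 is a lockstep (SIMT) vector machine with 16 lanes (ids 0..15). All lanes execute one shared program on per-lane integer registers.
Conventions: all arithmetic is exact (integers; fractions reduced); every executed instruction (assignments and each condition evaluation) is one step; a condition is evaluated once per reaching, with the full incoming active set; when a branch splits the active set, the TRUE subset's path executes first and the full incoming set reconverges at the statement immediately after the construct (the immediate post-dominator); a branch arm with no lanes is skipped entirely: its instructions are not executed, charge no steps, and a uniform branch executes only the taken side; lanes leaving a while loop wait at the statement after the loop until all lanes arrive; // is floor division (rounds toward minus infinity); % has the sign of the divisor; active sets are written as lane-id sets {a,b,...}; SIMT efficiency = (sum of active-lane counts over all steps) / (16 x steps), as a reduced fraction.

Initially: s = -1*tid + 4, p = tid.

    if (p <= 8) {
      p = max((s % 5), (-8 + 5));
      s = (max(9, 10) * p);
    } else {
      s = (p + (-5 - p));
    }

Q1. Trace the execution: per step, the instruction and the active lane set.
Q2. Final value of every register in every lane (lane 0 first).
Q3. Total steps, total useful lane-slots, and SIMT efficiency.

step 0: eval (p <= 8)                {0,1,2,3,4,5,6,7,8,9,10,11,12,13,14,15}
step 1: p <- max((s % 5), (-8 + 5))  {0,1,2,3,4,5,6,7,8}
step 2: s <- (max(9, 10) * p)        {0,1,2,3,4,5,6,7,8}
step 3: s <- (p + (-5 - p))          {9,10,11,12,13,14,15}

Answer: 4 steps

s: 40,30,20,10,0,40,30,20,10,-5,-5,-5,-5,-5,-5,-5
p: 4,3,2,1,0,4,3,2,1,9,10,11,12,13,14,15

steps = 4; useful = 41; efficiency = 41/64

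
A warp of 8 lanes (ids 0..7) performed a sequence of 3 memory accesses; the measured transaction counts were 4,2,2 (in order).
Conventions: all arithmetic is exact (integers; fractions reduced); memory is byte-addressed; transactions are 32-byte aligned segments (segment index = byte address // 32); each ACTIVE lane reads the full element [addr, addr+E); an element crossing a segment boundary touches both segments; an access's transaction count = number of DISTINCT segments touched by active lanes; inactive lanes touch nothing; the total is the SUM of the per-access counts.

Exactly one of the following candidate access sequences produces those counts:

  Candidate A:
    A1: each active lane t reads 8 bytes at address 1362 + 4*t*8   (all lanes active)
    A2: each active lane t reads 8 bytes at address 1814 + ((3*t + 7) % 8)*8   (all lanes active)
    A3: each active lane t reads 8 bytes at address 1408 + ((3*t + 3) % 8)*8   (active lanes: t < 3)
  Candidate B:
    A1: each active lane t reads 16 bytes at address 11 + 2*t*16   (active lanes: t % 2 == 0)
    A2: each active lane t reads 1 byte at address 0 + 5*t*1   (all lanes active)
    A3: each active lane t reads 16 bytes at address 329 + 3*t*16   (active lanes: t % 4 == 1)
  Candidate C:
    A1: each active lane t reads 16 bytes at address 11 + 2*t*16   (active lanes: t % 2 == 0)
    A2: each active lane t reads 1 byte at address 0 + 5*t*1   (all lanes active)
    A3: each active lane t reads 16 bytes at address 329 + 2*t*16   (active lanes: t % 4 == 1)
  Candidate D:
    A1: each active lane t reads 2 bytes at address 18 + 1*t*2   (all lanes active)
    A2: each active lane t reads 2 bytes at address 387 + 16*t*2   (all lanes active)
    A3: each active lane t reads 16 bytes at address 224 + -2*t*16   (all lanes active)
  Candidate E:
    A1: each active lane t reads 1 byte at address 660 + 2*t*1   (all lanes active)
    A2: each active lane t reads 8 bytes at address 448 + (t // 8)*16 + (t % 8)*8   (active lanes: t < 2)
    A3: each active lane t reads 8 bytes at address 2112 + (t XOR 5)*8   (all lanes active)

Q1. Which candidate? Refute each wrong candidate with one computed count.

A: A1 gives 8 transactions, not 4
B: A3 gives 4 transactions, not 2
D: A1 gives 2 transactions, not 4
E: A1 gives 2 transactions, not 4
C: all counts match (4,2,2)

Answer: C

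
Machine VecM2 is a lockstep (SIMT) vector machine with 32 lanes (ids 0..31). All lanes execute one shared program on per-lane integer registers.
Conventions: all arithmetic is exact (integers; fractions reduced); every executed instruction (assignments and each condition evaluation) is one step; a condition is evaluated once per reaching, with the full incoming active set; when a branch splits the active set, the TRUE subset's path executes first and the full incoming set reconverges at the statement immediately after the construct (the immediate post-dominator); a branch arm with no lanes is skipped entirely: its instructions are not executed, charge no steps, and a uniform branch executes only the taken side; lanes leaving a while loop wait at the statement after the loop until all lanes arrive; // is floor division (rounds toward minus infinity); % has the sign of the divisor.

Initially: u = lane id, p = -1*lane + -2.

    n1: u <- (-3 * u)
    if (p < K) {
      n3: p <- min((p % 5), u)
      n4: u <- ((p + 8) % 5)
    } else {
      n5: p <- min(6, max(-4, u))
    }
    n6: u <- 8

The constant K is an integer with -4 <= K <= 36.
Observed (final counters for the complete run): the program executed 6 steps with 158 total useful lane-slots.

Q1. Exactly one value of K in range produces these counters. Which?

Answer: K = -3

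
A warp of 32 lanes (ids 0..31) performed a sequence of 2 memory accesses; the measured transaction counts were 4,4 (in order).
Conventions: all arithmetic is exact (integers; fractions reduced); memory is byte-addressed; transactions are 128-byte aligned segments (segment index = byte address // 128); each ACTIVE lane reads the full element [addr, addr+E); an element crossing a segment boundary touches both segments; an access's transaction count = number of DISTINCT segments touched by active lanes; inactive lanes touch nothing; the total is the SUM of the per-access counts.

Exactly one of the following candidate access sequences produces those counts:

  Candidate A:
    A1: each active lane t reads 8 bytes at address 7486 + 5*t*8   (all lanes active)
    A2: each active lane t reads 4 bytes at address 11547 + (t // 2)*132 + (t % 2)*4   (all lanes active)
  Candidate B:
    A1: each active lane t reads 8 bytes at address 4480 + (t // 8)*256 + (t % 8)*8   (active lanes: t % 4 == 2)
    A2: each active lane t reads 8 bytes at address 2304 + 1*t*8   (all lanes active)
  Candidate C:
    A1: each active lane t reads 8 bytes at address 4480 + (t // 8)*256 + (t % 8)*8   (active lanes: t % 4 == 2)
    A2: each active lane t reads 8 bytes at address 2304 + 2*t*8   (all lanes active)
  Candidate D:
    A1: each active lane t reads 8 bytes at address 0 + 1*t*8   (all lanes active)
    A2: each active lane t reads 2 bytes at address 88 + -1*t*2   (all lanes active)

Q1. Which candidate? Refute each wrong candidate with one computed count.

A: A1 gives 11 transactions, not 4
B: A2 gives 2 transactions, not 4
D: A1 gives 2 transactions, not 4
C: all counts match (4,4)

Answer: C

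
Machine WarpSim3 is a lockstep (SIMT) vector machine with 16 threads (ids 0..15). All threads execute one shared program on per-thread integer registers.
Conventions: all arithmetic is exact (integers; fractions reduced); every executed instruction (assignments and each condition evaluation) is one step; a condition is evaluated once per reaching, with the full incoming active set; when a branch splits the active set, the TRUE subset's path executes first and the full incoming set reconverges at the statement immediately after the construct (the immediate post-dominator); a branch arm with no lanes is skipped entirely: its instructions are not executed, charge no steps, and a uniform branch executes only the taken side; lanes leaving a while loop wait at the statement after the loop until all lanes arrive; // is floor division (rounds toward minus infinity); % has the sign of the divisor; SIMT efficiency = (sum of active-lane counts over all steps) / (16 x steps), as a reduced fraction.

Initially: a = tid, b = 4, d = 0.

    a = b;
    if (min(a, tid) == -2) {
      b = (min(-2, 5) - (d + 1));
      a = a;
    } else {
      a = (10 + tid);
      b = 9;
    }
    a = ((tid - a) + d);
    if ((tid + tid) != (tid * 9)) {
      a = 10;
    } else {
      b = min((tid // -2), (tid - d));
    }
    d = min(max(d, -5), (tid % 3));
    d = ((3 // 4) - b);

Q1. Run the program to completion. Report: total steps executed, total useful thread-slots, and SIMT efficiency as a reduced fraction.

Answer: 10 steps, 144 useful, 9/10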